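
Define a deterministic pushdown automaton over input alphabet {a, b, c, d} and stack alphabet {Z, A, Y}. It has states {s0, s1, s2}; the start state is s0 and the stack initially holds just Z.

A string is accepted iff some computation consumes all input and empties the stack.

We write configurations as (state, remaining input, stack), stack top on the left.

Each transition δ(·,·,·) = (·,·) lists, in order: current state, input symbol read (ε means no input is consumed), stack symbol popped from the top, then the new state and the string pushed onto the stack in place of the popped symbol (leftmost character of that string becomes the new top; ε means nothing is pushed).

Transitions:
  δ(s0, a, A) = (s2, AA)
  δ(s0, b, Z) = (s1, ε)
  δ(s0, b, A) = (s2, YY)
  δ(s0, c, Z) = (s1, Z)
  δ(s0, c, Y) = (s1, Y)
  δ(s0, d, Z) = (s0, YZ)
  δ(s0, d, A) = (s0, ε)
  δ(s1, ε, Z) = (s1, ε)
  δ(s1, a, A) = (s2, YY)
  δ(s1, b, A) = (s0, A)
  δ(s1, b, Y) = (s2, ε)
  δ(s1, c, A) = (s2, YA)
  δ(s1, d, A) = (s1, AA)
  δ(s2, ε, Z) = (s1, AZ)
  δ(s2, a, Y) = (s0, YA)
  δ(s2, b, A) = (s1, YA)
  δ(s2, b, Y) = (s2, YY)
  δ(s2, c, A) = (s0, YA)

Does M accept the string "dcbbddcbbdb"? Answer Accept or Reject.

(s0, dcbbddcbbdb, Z)
  read d, top Z: go to s0, push YZ → (s0, cbbddcbbdb, YZ)
  read c, top Y: go to s1, push Y → (s1, bbddcbbdb, YZ)
  read b, top Y: go to s2, push ε → (s2, bddcbbdb, Z)
  ε-move, top Z: go to s1, push AZ → (s1, bddcbbdb, AZ)
  read b, top A: go to s0, push A → (s0, ddcbbdb, AZ)
  read d, top A: go to s0, push ε → (s0, dcbbdb, Z)
  read d, top Z: go to s0, push YZ → (s0, cbbdb, YZ)
  read c, top Y: go to s1, push Y → (s1, bbdb, YZ)
  read b, top Y: go to s2, push ε → (s2, bdb, Z)
  ε-move, top Z: go to s1, push AZ → (s1, bdb, AZ)
  read b, top A: go to s0, push A → (s0, db, AZ)
  read d, top A: go to s0, push ε → (s0, b, Z)
  read b, top Z: go to s1, push ε → (s1, ε, ε)
All input consumed and the stack is empty.

Accept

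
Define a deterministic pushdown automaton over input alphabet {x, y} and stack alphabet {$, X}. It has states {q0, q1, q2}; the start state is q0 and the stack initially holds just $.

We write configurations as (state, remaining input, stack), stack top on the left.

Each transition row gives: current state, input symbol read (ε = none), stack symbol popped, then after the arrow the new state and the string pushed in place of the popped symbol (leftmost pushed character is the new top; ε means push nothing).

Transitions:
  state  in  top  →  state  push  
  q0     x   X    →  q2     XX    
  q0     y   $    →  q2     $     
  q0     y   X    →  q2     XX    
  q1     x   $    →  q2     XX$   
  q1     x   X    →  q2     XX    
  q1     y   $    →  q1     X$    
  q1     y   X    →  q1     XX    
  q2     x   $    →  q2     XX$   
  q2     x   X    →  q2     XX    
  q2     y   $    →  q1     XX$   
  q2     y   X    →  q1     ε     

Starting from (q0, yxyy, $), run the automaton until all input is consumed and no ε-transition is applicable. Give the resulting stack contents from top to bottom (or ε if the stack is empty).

(q0, yxyy, $)
  read y, top $: go to q2, push $ → (q2, xyy, $)
  read x, top $: go to q2, push XX$ → (q2, yy, XX$)
  read y, top X: go to q1, push ε → (q1, y, X$)
  read y, top X: go to q1, push XX → (q1, ε, XX$)
All input consumed in state q1 with stack XX$.

XX$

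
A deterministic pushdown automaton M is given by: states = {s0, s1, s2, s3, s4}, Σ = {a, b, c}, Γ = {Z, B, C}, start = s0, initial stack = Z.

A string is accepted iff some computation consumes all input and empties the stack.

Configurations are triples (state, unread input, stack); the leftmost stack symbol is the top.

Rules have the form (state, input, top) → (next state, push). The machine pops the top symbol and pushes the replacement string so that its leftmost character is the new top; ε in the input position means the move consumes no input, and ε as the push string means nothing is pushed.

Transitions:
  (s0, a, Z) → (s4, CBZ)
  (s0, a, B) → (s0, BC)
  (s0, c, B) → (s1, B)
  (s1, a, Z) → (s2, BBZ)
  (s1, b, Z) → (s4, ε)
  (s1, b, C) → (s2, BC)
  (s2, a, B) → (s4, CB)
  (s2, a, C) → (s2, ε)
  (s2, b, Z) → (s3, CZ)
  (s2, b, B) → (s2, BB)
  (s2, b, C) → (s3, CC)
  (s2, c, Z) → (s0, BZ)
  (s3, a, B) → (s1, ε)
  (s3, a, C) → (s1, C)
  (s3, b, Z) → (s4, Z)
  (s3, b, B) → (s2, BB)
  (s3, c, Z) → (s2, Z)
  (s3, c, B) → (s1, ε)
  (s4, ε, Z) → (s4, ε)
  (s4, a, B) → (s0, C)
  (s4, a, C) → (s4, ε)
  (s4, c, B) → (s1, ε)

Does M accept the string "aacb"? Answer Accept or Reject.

(s0, aacb, Z) ⊢ (s4, acb, CBZ) ⊢ (s4, cb, BZ) ⊢ (s1, b, Z) ⊢ (s4, ε, ε)
All input consumed and the stack is empty.

Accept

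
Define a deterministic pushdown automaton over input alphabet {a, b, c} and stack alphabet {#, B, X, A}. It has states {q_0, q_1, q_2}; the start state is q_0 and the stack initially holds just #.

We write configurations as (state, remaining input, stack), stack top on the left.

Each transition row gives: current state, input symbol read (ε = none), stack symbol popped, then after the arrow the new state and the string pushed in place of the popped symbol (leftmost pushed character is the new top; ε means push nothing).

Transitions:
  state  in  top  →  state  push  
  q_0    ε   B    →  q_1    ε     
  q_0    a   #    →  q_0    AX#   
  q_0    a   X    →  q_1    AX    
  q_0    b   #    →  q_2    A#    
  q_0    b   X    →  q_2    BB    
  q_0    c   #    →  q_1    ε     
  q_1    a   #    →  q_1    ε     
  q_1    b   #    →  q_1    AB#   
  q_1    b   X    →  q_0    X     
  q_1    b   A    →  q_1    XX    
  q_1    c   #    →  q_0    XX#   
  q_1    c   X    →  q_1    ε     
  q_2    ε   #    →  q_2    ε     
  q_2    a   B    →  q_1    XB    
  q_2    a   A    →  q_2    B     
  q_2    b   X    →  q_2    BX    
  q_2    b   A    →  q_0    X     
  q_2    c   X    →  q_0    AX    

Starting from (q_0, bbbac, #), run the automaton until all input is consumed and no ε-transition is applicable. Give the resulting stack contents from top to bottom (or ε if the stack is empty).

BB#

(q_0, bbbac, #)
  read b, top #: go to q_2, push A# → (q_2, bbac, A#)
  read b, top A: go to q_0, push X → (q_0, bac, X#)
  read b, top X: go to q_2, push BB → (q_2, ac, BB#)
  read a, top B: go to q_1, push XB → (q_1, c, XBB#)
  read c, top X: go to q_1, push ε → (q_1, ε, BB#)
All input consumed in state q_1 with stack BB#.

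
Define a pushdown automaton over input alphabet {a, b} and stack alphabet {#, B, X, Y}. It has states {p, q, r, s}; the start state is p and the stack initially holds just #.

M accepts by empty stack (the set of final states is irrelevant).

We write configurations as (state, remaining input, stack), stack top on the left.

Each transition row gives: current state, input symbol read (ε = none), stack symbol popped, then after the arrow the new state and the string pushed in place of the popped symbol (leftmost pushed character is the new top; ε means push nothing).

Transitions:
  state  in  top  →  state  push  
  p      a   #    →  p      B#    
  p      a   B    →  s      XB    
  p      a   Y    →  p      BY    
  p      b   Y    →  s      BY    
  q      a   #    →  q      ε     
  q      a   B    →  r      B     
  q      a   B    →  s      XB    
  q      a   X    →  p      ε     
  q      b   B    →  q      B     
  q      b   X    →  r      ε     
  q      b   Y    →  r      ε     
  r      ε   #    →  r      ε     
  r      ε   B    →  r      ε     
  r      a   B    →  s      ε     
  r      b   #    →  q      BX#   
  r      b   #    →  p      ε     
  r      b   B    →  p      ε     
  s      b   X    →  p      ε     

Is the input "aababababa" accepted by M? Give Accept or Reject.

No computation consumes all input and empties the stack.

Reject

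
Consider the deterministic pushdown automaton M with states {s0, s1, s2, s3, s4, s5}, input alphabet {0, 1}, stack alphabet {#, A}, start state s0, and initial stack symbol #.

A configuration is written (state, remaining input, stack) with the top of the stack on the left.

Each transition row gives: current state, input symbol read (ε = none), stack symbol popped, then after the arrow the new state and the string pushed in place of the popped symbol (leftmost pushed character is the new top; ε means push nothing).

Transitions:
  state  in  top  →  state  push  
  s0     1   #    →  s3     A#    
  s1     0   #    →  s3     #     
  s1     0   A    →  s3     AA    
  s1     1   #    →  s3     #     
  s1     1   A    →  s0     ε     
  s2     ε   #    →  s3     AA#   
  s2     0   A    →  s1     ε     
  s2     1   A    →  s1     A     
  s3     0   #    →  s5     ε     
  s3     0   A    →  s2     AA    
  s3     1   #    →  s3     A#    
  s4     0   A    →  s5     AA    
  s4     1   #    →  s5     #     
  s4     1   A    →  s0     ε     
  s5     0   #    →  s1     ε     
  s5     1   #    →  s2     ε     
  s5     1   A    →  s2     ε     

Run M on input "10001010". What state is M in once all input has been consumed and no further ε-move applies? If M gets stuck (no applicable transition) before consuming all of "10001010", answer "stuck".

stuck

(s0, 10001010, #)
  read 1, top #: go to s3, push A# → (s3, 0001010, A#)
  read 0, top A: go to s2, push AA → (s2, 001010, AA#)
  read 0, top A: go to s1, push ε → (s1, 01010, A#)
  read 0, top A: go to s3, push AA → (s3, 1010, AA#)
No transition for (s3, 1, top A); M blocks with input 1010 remaining.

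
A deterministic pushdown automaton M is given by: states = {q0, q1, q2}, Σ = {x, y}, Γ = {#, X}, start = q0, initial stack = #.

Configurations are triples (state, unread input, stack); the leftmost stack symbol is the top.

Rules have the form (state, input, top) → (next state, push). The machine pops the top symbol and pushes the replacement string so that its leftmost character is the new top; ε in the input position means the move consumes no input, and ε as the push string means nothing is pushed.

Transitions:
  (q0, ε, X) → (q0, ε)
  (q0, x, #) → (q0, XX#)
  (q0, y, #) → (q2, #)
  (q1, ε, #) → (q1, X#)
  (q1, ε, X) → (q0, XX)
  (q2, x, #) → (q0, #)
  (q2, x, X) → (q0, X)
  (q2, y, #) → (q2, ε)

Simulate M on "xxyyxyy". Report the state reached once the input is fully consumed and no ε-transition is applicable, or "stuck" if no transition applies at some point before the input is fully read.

stuck

(q0, xxyyxyy, #)
  read x, top #: go to q0, push XX# → (q0, xyyxyy, XX#)
  ε-move, top X: go to q0, push ε → (q0, xyyxyy, X#)
  ε-move, top X: go to q0, push ε → (q0, xyyxyy, #)
  read x, top #: go to q0, push XX# → (q0, yyxyy, XX#)
  ε-move, top X: go to q0, push ε → (q0, yyxyy, X#)
  ε-move, top X: go to q0, push ε → (q0, yyxyy, #)
  read y, top #: go to q2, push # → (q2, yxyy, #)
  read y, top #: go to q2, push ε → (q2, xyy, ε)
No transition for (q2, x, top ε); M blocks with input xyy remaining.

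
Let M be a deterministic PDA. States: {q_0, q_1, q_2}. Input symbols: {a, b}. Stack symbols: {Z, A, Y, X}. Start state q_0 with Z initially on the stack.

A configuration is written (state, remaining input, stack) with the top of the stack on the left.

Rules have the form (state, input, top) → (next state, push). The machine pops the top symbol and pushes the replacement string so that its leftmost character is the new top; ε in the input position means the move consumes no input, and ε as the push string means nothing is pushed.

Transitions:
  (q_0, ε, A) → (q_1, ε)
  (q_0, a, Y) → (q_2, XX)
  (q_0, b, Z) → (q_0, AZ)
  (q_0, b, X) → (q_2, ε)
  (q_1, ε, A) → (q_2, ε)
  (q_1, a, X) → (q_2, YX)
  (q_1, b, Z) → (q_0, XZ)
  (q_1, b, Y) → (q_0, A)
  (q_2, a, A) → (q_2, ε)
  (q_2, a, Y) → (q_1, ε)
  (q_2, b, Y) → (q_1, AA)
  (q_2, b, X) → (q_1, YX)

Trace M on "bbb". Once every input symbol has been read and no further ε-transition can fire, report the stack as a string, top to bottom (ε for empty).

Z

(q_0, bbb, Z)
  read b, top Z: go to q_0, push AZ → (q_0, bb, AZ)
  ε-move, top A: go to q_1, push ε → (q_1, bb, Z)
  read b, top Z: go to q_0, push XZ → (q_0, b, XZ)
  read b, top X: go to q_2, push ε → (q_2, ε, Z)
All input consumed in state q_2 with stack Z.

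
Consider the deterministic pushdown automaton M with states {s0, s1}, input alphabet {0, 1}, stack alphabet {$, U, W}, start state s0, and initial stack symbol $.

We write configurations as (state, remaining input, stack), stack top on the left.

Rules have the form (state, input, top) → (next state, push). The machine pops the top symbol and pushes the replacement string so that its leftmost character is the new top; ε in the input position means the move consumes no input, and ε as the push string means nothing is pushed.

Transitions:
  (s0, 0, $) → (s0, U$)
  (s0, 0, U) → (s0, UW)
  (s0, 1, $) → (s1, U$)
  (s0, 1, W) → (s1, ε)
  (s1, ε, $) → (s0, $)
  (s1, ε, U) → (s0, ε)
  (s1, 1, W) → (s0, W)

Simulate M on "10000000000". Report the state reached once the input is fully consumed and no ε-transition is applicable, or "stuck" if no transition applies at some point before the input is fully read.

s0

(s0, 10000000000, $) ⊢ (s1, 0000000000, U$) ⊢ (s0, 0000000000, $) ⊢ (s0, 000000000, U$) ⊢ (s0, 00000000, UW$) ⊢ (s0, 0000000, UWW$) ⊢ (s0, 000000, UWWW$) ⊢ (s0, 00000, UWWWW$) ⊢ (s0, 0000, UWWWWW$) ⊢ (s0, 000, UWWWWWW$) ⊢ (s0, 00, UWWWWWWW$) ⊢ (s0, 0, UWWWWWWWW$) ⊢ (s0, ε, UWWWWWWWWW$)
All input consumed; M is in state s0.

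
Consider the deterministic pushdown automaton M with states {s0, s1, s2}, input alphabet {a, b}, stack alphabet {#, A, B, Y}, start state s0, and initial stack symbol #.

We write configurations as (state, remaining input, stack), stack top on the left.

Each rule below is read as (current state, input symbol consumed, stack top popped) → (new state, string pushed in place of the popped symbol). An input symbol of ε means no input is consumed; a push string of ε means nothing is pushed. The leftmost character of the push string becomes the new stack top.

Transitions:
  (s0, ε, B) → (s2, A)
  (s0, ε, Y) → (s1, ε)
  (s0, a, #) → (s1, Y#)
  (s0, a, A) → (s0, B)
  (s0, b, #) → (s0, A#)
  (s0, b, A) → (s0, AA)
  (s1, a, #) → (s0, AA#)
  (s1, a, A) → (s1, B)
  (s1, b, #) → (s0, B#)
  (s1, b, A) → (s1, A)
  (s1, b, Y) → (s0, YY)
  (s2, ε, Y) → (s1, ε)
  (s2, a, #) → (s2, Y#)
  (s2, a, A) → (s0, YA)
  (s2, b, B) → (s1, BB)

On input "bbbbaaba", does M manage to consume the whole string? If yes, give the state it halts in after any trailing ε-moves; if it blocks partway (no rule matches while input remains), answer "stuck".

s1

(s0, bbbbaaba, #)
  read b, top #: go to s0, push A# → (s0, bbbaaba, A#)
  read b, top A: go to s0, push AA → (s0, bbaaba, AA#)
  read b, top A: go to s0, push AA → (s0, baaba, AAA#)
  read b, top A: go to s0, push AA → (s0, aaba, AAAA#)
  read a, top A: go to s0, push B → (s0, aba, BAAA#)
  ε-move, top B: go to s2, push A → (s2, aba, AAAA#)
  read a, top A: go to s0, push YA → (s0, ba, YAAAA#)
  ε-move, top Y: go to s1, push ε → (s1, ba, AAAA#)
  read b, top A: go to s1, push A → (s1, a, AAAA#)
  read a, top A: go to s1, push B → (s1, ε, BAAA#)
All input consumed; M is in state s1.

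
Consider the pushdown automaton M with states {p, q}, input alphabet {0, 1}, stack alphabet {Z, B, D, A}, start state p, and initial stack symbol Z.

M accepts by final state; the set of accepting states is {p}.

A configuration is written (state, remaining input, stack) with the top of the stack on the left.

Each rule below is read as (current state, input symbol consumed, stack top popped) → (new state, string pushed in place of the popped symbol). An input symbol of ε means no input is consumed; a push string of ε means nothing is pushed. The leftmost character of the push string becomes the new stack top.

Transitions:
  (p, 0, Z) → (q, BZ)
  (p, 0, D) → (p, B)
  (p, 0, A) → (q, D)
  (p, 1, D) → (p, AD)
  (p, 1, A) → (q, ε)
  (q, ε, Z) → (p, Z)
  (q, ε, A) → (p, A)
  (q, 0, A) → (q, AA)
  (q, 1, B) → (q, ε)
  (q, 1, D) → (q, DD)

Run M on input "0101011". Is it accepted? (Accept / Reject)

No computation consumes all input and reaches a final state.

Reject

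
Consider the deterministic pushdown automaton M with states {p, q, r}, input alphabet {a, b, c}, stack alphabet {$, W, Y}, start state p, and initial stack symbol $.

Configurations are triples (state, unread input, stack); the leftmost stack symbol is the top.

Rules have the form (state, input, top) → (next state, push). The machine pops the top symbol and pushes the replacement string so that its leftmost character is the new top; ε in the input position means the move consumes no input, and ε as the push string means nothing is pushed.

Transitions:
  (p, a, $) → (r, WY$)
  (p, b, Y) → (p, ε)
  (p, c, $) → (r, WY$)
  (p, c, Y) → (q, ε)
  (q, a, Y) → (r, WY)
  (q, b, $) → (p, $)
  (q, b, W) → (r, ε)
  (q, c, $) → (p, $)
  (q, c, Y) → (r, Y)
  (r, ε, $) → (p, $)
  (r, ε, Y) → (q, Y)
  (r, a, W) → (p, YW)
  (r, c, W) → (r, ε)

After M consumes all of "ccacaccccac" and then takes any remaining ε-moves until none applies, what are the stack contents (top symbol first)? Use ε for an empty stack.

Y$

(p, ccacaccccac, $)
  read c, top $: go to r, push WY$ → (r, cacaccccac, WY$)
  read c, top W: go to r, push ε → (r, acaccccac, Y$)
  ε-move, top Y: go to q, push Y → (q, acaccccac, Y$)
  read a, top Y: go to r, push WY → (r, caccccac, WY$)
  read c, top W: go to r, push ε → (r, accccac, Y$)
  ε-move, top Y: go to q, push Y → (q, accccac, Y$)
  read a, top Y: go to r, push WY → (r, ccccac, WY$)
  read c, top W: go to r, push ε → (r, cccac, Y$)
  ε-move, top Y: go to q, push Y → (q, cccac, Y$)
  read c, top Y: go to r, push Y → (r, ccac, Y$)
  ε-move, top Y: go to q, push Y → (q, ccac, Y$)
  read c, top Y: go to r, push Y → (r, cac, Y$)
  ε-move, top Y: go to q, push Y → (q, cac, Y$)
  read c, top Y: go to r, push Y → (r, ac, Y$)
  ε-move, top Y: go to q, push Y → (q, ac, Y$)
  read a, top Y: go to r, push WY → (r, c, WY$)
  read c, top W: go to r, push ε → (r, ε, Y$)
  ε-move, top Y: go to q, push Y → (q, ε, Y$)
All input consumed in state q with stack Y$.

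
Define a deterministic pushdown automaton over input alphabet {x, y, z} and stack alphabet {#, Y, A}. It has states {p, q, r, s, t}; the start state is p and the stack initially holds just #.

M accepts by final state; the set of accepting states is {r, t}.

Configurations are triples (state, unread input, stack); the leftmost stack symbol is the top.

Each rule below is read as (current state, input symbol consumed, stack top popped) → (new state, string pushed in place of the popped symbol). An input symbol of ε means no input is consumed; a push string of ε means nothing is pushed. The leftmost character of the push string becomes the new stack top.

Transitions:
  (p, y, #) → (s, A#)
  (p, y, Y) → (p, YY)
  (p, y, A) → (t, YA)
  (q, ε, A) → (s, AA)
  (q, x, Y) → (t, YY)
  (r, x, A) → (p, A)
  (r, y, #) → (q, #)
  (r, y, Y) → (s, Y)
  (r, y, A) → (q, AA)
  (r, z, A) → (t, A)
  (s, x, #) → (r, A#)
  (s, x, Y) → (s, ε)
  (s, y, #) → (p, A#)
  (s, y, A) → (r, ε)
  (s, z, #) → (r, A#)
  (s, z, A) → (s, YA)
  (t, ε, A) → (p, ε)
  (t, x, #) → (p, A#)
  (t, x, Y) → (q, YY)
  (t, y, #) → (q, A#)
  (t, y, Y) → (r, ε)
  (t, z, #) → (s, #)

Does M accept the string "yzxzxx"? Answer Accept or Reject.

Reject

(p, yzxzxx, #) ⊢ (s, zxzxx, A#) ⊢ (s, xzxx, YA#) ⊢ (s, zxx, A#) ⊢ (s, xx, YA#) ⊢ (s, x, A#)
No transition applies at (s, x, A#); input not fully consumed.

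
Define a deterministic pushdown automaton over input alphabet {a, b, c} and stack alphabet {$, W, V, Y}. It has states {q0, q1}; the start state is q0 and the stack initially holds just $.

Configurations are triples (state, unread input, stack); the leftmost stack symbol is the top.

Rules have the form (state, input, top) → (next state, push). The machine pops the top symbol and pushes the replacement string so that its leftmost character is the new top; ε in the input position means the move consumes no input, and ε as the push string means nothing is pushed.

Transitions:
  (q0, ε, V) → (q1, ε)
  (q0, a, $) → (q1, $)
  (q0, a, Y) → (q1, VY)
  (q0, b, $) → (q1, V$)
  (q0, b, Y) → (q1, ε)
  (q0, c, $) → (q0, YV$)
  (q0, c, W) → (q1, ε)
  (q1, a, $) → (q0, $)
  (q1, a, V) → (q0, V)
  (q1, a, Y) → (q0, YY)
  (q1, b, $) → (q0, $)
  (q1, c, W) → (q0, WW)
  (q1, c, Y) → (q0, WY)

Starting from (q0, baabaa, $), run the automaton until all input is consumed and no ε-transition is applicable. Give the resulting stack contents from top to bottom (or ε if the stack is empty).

$

(q0, baabaa, $) ⊢ (q1, aabaa, V$) ⊢ (q0, abaa, V$) ⊢ (q1, abaa, $) ⊢ (q0, baa, $) ⊢ (q1, aa, V$) ⊢ (q0, a, V$) ⊢ (q1, a, $) ⊢ (q0, ε, $)
All input consumed in state q0 with stack $.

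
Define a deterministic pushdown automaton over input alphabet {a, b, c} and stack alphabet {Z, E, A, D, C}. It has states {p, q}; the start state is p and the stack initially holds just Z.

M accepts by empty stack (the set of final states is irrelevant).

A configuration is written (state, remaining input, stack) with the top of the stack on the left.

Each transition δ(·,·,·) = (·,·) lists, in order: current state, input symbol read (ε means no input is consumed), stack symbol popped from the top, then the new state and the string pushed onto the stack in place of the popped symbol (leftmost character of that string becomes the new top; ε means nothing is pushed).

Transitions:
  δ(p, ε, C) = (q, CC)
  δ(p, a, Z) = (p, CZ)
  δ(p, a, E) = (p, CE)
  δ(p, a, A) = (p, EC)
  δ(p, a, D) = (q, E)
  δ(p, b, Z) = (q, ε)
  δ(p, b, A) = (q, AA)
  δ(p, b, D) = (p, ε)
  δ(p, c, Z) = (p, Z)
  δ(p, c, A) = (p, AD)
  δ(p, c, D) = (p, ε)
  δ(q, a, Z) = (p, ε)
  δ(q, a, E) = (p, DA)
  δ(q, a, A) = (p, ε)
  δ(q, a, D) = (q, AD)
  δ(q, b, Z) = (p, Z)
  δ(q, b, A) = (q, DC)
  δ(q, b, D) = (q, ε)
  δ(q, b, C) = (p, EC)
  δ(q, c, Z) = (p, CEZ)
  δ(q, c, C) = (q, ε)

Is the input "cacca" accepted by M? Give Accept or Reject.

(p, cacca, Z)
  read c, top Z: go to p, push Z → (p, acca, Z)
  read a, top Z: go to p, push CZ → (p, cca, CZ)
  ε-move, top C: go to q, push CC → (q, cca, CCZ)
  read c, top C: go to q, push ε → (q, ca, CZ)
  read c, top C: go to q, push ε → (q, a, Z)
  read a, top Z: go to p, push ε → (p, ε, ε)
All input consumed and the stack is empty.

Accept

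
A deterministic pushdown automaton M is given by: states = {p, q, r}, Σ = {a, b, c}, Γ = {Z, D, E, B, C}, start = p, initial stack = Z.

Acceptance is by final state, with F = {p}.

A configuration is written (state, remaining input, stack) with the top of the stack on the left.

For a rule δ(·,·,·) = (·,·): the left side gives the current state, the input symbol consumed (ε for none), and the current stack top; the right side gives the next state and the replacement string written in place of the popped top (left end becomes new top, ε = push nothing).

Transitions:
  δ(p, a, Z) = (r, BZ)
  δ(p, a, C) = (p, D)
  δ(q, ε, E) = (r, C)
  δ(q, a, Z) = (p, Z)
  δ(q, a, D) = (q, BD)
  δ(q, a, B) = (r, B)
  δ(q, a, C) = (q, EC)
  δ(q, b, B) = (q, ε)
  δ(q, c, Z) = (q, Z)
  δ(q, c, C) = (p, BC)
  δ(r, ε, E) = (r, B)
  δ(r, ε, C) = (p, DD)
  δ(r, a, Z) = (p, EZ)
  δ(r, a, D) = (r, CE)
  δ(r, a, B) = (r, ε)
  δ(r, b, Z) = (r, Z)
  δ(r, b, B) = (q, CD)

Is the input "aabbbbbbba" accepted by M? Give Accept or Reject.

(p, aabbbbbbba, Z)
  read a, top Z: go to r, push BZ → (r, abbbbbbba, BZ)
  read a, top B: go to r, push ε → (r, bbbbbbba, Z)
  read b, top Z: go to r, push Z → (r, bbbbbba, Z)
  read b, top Z: go to r, push Z → (r, bbbbba, Z)
  read b, top Z: go to r, push Z → (r, bbbba, Z)
  read b, top Z: go to r, push Z → (r, bbba, Z)
  read b, top Z: go to r, push Z → (r, bba, Z)
  read b, top Z: go to r, push Z → (r, ba, Z)
  read b, top Z: go to r, push Z → (r, a, Z)
  read a, top Z: go to p, push EZ → (p, ε, EZ)
All input consumed; state p ∈ F.

Accept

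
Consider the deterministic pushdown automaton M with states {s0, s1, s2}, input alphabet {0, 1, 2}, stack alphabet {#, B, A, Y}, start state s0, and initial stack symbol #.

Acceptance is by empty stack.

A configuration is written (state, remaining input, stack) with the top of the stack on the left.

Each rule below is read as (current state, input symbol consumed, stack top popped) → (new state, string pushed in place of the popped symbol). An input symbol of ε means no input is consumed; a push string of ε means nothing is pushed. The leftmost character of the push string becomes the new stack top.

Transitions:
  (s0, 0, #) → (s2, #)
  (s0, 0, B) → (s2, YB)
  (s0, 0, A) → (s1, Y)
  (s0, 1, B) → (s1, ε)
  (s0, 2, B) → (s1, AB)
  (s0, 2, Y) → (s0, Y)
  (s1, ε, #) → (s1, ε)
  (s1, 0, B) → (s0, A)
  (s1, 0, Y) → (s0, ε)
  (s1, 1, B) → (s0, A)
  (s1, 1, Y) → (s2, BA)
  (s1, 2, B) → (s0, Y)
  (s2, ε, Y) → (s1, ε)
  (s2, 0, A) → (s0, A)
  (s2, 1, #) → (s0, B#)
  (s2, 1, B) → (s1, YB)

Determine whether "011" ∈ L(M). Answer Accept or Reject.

(s0, 011, #) ⊢ (s2, 11, #) ⊢ (s0, 1, B#) ⊢ (s1, ε, #) ⊢ (s1, ε, ε)
All input consumed and the stack is empty.

Accept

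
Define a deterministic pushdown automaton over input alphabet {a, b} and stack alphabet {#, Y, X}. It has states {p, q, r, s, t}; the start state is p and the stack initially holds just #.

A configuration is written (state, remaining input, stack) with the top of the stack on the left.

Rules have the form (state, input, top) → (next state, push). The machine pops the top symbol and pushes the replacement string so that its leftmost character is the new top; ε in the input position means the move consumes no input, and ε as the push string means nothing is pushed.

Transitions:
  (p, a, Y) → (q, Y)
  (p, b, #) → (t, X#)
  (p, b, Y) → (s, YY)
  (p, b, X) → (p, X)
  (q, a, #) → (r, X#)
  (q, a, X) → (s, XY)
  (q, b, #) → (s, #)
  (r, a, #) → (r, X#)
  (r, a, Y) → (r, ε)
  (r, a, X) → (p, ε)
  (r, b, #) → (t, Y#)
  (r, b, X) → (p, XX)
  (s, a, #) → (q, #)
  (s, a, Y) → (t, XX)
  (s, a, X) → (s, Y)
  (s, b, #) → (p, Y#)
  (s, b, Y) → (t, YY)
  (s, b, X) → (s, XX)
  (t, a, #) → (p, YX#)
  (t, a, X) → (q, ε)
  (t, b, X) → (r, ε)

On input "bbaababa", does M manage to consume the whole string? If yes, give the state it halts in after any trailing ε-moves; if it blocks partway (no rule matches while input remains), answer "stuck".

(p, bbaababa, #)
  read b, top #: go to t, push X# → (t, baababa, X#)
  read b, top X: go to r, push ε → (r, aababa, #)
  read a, top #: go to r, push X# → (r, ababa, X#)
  read a, top X: go to p, push ε → (p, baba, #)
  read b, top #: go to t, push X# → (t, aba, X#)
  read a, top X: go to q, push ε → (q, ba, #)
  read b, top #: go to s, push # → (s, a, #)
  read a, top #: go to q, push # → (q, ε, #)
All input consumed; M is in state q.

q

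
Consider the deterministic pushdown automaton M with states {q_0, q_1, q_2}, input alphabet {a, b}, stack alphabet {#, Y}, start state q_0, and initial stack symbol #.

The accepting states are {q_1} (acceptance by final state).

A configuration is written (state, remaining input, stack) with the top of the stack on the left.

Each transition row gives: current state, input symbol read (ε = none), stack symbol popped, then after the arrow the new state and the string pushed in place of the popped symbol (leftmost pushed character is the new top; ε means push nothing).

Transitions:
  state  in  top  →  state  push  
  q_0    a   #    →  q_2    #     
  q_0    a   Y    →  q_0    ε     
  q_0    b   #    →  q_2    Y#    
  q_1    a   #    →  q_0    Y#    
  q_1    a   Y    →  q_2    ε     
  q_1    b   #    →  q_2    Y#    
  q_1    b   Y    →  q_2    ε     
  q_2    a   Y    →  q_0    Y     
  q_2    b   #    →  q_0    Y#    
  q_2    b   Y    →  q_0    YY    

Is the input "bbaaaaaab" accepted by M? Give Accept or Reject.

Reject

(q_0, bbaaaaaab, #)
  read b, top #: go to q_2, push Y# → (q_2, baaaaaab, Y#)
  read b, top Y: go to q_0, push YY → (q_0, aaaaaab, YY#)
  read a, top Y: go to q_0, push ε → (q_0, aaaaab, Y#)
  read a, top Y: go to q_0, push ε → (q_0, aaaab, #)
  read a, top #: go to q_2, push # → (q_2, aaab, #)
No transition applies at (q_2, aaab, #); input not fully consumed.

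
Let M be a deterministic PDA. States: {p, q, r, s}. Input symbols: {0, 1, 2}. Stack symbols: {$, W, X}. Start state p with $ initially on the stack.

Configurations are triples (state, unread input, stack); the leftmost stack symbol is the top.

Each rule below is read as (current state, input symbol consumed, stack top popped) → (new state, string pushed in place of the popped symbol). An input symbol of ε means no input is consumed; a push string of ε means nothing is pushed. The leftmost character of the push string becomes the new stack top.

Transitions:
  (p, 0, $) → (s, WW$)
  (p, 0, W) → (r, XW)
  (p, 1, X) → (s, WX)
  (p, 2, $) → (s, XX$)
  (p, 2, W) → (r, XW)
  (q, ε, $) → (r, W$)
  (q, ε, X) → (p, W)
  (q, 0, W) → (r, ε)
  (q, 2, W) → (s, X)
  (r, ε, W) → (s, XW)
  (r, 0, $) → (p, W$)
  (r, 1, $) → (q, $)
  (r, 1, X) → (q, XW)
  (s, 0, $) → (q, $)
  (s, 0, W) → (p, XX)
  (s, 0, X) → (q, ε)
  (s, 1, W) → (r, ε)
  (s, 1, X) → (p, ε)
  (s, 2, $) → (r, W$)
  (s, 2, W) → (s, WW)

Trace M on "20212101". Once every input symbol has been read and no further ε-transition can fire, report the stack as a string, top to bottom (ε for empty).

WWWWWWW$

(p, 20212101, $)
  read 2, top $: go to s, push XX$ → (s, 0212101, XX$)
  read 0, top X: go to q, push ε → (q, 212101, X$)
  ε-move, top X: go to p, push W → (p, 212101, W$)
  read 2, top W: go to r, push XW → (r, 12101, XW$)
  read 1, top X: go to q, push XW → (q, 2101, XWW$)
  ε-move, top X: go to p, push W → (p, 2101, WWW$)
  read 2, top W: go to r, push XW → (r, 101, XWWW$)
  read 1, top X: go to q, push XW → (q, 01, XWWWW$)
  ε-move, top X: go to p, push W → (p, 01, WWWWW$)
  read 0, top W: go to r, push XW → (r, 1, XWWWWW$)
  read 1, top X: go to q, push XW → (q, ε, XWWWWWW$)
  ε-move, top X: go to p, push W → (p, ε, WWWWWWW$)
All input consumed in state p with stack WWWWWWW$.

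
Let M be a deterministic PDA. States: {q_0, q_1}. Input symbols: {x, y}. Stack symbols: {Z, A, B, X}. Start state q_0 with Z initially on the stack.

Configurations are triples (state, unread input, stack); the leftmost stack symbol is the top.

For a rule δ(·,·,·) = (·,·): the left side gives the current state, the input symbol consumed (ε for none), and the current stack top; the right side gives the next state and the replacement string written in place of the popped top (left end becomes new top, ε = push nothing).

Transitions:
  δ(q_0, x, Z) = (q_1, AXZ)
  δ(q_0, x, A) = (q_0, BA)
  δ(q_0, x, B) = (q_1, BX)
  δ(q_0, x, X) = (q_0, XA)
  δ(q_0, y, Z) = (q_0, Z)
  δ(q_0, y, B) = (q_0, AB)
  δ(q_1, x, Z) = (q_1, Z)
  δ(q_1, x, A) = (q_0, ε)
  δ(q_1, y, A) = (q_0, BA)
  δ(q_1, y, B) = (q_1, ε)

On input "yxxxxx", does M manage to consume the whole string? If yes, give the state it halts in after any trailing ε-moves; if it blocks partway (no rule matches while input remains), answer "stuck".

q_0

(q_0, yxxxxx, Z)
  read y, top Z: go to q_0, push Z → (q_0, xxxxx, Z)
  read x, top Z: go to q_1, push AXZ → (q_1, xxxx, AXZ)
  read x, top A: go to q_0, push ε → (q_0, xxx, XZ)
  read x, top X: go to q_0, push XA → (q_0, xx, XAZ)
  read x, top X: go to q_0, push XA → (q_0, x, XAAZ)
  read x, top X: go to q_0, push XA → (q_0, ε, XAAAZ)
All input consumed; M is in state q_0.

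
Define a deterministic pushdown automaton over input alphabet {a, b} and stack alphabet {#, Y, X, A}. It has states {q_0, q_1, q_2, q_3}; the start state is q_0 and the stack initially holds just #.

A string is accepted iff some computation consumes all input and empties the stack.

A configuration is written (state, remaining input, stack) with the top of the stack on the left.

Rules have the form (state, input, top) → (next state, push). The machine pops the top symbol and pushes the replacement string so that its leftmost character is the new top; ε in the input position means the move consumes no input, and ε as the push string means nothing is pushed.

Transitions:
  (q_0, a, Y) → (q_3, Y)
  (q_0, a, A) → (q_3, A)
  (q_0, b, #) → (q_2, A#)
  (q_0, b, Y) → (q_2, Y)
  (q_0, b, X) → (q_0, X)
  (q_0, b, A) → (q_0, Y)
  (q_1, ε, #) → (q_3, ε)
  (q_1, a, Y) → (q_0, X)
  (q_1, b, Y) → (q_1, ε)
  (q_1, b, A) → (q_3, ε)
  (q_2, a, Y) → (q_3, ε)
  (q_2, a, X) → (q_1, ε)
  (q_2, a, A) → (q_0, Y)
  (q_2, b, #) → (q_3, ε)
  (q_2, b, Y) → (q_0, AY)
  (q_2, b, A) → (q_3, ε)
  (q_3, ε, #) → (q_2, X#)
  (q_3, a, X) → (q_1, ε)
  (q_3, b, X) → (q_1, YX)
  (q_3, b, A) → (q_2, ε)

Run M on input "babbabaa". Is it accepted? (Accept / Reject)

Accept

(q_0, babbabaa, #)
  read b, top #: go to q_2, push A# → (q_2, abbabaa, A#)
  read a, top A: go to q_0, push Y → (q_0, bbabaa, Y#)
  read b, top Y: go to q_2, push Y → (q_2, babaa, Y#)
  read b, top Y: go to q_0, push AY → (q_0, abaa, AY#)
  read a, top A: go to q_3, push A → (q_3, baa, AY#)
  read b, top A: go to q_2, push ε → (q_2, aa, Y#)
  read a, top Y: go to q_3, push ε → (q_3, a, #)
  ε-move, top #: go to q_2, push X# → (q_2, a, X#)
  read a, top X: go to q_1, push ε → (q_1, ε, #)
  ε-move, top #: go to q_3, push ε → (q_3, ε, ε)
All input consumed and the stack is empty.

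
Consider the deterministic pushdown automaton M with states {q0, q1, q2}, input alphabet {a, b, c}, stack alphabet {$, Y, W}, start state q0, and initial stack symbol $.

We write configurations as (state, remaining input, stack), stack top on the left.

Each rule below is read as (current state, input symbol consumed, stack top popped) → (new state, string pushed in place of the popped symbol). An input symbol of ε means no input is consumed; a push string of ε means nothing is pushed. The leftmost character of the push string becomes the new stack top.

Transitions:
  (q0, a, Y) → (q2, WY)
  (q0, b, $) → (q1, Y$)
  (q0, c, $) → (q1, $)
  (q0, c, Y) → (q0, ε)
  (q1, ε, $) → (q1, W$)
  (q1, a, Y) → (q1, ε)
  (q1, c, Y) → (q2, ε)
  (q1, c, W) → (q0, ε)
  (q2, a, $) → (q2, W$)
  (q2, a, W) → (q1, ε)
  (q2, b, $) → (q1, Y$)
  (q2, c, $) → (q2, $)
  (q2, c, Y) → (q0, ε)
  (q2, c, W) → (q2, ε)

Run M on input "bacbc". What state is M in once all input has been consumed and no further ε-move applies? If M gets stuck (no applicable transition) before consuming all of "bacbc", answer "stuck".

q2

(q0, bacbc, $) ⊢ (q1, acbc, Y$) ⊢ (q1, cbc, $) ⊢ (q1, cbc, W$) ⊢ (q0, bc, $) ⊢ (q1, c, Y$) ⊢ (q2, ε, $)
All input consumed; M is in state q2.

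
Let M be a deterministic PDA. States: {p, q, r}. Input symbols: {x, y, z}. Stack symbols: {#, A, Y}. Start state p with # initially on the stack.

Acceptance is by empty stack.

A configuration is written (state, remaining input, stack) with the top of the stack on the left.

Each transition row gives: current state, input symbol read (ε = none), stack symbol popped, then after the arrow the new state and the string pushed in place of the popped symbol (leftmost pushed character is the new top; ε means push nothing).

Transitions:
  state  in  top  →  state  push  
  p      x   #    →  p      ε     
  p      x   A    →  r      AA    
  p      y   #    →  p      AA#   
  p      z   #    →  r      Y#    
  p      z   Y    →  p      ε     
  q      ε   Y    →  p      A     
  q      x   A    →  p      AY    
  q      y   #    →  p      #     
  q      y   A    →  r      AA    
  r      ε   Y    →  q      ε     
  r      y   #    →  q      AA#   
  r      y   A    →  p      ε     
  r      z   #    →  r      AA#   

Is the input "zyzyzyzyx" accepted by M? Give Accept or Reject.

(p, zyzyzyzyx, #)
  read z, top #: go to r, push Y# → (r, yzyzyzyx, Y#)
  ε-move, top Y: go to q, push ε → (q, yzyzyzyx, #)
  read y, top #: go to p, push # → (p, zyzyzyx, #)
  read z, top #: go to r, push Y# → (r, yzyzyx, Y#)
  ε-move, top Y: go to q, push ε → (q, yzyzyx, #)
  read y, top #: go to p, push # → (p, zyzyx, #)
  read z, top #: go to r, push Y# → (r, yzyx, Y#)
  ε-move, top Y: go to q, push ε → (q, yzyx, #)
  read y, top #: go to p, push # → (p, zyx, #)
  read z, top #: go to r, push Y# → (r, yx, Y#)
  ε-move, top Y: go to q, push ε → (q, yx, #)
  read y, top #: go to p, push # → (p, x, #)
  read x, top #: go to p, push ε → (p, ε, ε)
All input consumed and the stack is empty.

Accept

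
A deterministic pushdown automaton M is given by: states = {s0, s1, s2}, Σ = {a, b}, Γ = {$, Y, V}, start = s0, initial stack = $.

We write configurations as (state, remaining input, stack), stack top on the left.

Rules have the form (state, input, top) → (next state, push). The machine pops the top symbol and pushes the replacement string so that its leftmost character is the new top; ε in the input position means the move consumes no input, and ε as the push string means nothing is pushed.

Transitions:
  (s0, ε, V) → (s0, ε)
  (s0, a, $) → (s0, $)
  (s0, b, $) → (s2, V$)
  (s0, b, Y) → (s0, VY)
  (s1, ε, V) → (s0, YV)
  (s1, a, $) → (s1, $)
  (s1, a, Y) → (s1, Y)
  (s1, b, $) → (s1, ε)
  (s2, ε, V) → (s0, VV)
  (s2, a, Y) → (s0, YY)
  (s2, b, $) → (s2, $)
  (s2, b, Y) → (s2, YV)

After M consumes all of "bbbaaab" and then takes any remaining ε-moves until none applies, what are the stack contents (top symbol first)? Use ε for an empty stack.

$

(s0, bbbaaab, $)
  read b, top $: go to s2, push V$ → (s2, bbaaab, V$)
  ε-move, top V: go to s0, push VV → (s0, bbaaab, VV$)
  ε-move, top V: go to s0, push ε → (s0, bbaaab, V$)
  ε-move, top V: go to s0, push ε → (s0, bbaaab, $)
  read b, top $: go to s2, push V$ → (s2, baaab, V$)
  ε-move, top V: go to s0, push VV → (s0, baaab, VV$)
  ε-move, top V: go to s0, push ε → (s0, baaab, V$)
  ε-move, top V: go to s0, push ε → (s0, baaab, $)
  read b, top $: go to s2, push V$ → (s2, aaab, V$)
  ε-move, top V: go to s0, push VV → (s0, aaab, VV$)
  ε-move, top V: go to s0, push ε → (s0, aaab, V$)
  ε-move, top V: go to s0, push ε → (s0, aaab, $)
  read a, top $: go to s0, push $ → (s0, aab, $)
  read a, top $: go to s0, push $ → (s0, ab, $)
  read a, top $: go to s0, push $ → (s0, b, $)
  read b, top $: go to s2, push V$ → (s2, ε, V$)
  ε-move, top V: go to s0, push VV → (s0, ε, VV$)
  ε-move, top V: go to s0, push ε → (s0, ε, V$)
  ε-move, top V: go to s0, push ε → (s0, ε, $)
All input consumed in state s0 with stack $.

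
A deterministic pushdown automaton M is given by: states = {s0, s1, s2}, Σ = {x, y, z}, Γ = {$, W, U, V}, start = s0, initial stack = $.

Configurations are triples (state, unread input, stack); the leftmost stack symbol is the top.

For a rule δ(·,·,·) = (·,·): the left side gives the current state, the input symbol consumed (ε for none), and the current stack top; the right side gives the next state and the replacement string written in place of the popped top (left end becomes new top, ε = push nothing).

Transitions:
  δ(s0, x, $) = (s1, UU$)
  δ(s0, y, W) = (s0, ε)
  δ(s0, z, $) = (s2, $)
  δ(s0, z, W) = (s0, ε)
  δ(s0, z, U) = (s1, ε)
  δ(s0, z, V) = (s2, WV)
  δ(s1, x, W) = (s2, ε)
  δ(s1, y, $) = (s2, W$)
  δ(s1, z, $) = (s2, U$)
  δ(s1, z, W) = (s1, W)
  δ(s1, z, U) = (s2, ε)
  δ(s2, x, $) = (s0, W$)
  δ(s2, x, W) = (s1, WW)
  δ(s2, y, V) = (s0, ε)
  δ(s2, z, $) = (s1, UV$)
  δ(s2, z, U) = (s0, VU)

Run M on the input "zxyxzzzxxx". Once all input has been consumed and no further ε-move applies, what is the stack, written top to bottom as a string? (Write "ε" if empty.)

WWVU$

(s0, zxyxzzzxxx, $) ⊢ (s2, xyxzzzxxx, $) ⊢ (s0, yxzzzxxx, W$) ⊢ (s0, xzzzxxx, $) ⊢ (s1, zzzxxx, UU$) ⊢ (s2, zzxxx, U$) ⊢ (s0, zxxx, VU$) ⊢ (s2, xxx, WVU$) ⊢ (s1, xx, WWVU$) ⊢ (s2, x, WVU$) ⊢ (s1, ε, WWVU$)
All input consumed in state s1 with stack WWVU$.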